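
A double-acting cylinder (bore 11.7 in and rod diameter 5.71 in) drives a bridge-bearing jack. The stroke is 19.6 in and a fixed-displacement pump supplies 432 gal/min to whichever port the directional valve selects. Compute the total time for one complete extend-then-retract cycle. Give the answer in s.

Cap-side area A_cap = π/4 × (11.7 in)² = 107.5 in^2
Rod-side annular area A_ann = π/4 × (11.7² − 5.71²) = 81.91 in^2
t_ext = A_cap·L/Q = 1.267 s
t_ret = A_ann·L/Q = 0.9652 s
t_cycle = t_ext + t_ret

t ≈ 2.23 s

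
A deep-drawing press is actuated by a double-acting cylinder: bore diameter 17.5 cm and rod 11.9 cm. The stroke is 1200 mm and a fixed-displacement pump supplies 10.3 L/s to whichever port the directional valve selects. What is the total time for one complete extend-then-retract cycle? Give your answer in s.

Cap-side area A_cap = π/4 × (17.5 cm)² = 240.5 cm^2
Rod-side annular area A_ann = π/4 × (17.5² − 11.9²) = 129.3 cm^2
t_ext = A_cap·L/Q = 2.802 s
t_ret = A_ann·L/Q = 1.507 s
t_cycle = t_ext + t_ret

t ≈ 4.31 s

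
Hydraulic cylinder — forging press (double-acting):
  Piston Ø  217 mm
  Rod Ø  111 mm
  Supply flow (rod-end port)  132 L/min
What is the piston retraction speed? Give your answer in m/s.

v ≈ 0.0806 m/s

Rod-side annular area A_ann = π/4 × (217² − 111²) = 27310 mm^2
Flow into the rod-end port fills the annular volume.
v = Q / A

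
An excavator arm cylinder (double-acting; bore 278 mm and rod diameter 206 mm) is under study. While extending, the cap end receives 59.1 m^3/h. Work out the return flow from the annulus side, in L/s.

Q_out ≈ 7.40 L/s

Cap-side area A_cap = π/4 × (278 mm)² = 60700 mm^2
Rod-side annular area A_ann = π/4 × (278² − 206²) = 27370 mm^2
Piston speed v = Q_in/A_cap; rod-end outflow Q_out = v × A_ann = Q_in × A_ann/A_cap.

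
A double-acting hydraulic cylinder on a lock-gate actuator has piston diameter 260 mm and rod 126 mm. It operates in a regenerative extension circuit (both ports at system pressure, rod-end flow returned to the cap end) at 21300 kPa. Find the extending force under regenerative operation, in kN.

With equal pressure on both faces, forces on the annular region cancel; the net push is pressure × rod cross-section.
Rod cross-section A_rod = π/4 × (126 mm)² = 12470 mm^2
F = P × A_rod

F ≈ 266 kN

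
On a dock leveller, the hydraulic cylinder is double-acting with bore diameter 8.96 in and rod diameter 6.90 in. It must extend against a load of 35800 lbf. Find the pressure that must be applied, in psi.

Cap-side area A_cap = π/4 × (8.96 in)² = 63.05 in^2
P = F / A = 35800 lbf / A

P ≈ 568 psi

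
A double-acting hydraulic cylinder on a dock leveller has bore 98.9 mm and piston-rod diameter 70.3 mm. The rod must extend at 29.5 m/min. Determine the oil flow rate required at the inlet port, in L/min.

Cap-side area A_cap = π/4 × (98.9 mm)² = 7682 mm^2
Q = A × v

Q ≈ 227 L/min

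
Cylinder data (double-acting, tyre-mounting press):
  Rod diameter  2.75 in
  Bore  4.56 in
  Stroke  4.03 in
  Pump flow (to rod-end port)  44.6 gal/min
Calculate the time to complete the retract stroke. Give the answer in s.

t ≈ 0.244 s

Rod-side annular area A_ann = π/4 × (4.56² − 2.75²) = 10.39 in^2
Swept volume V = A × L; t = V / Q = A·L / Q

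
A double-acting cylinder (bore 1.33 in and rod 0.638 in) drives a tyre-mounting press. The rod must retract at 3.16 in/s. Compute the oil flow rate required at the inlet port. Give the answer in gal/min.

Q ≈ 0.878 gal/min

Rod-side annular area A_ann = π/4 × (1.33² − 0.638²) = 1.070 in^2
Q = A × v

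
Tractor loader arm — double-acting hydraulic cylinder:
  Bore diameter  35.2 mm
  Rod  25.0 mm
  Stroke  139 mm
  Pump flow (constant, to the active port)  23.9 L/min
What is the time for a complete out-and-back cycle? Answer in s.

Cap-side area A_cap = π/4 × (35.2 mm)² = 973.1 mm^2
Rod-side annular area A_ann = π/4 × (35.2² − 25.0²) = 482.3 mm^2
t_ext = A_cap·L/Q = 0.3396 s
t_ret = A_ann·L/Q = 0.1683 s
t_cycle = t_ext + t_ret

t ≈ 0.508 s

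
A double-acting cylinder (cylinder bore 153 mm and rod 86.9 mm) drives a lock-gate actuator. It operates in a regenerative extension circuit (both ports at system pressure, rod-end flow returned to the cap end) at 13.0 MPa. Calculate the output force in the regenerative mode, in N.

With equal pressure on both faces, forces on the annular region cancel; the net push is pressure × rod cross-section.
Rod cross-section A_rod = π/4 × (86.9 mm)² = 5931 mm^2
F = P × A_rod

F ≈ 77100 N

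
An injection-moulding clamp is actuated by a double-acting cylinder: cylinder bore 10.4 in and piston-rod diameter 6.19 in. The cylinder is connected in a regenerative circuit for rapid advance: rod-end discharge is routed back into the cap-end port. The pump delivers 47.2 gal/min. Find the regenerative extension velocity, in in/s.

In regeneration the rod-end outflow joins the pump flow into the cap end, so the net volume the pump must supply per unit advance equals the rod cross-section area.
Rod cross-section A_rod = π/4 × (6.19 in)² = 30.09 in^2
v = Q_pump / A_rod

v ≈ 6.04 in/s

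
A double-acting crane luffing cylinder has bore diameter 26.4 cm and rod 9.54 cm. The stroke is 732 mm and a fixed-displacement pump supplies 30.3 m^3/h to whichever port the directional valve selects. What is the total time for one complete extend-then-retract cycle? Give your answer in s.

Cap-side area A_cap = π/4 × (26.4 cm)² = 547.4 cm^2
Rod-side annular area A_ann = π/4 × (26.4² − 9.54²) = 475.9 cm^2
t_ext = A_cap·L/Q = 4.761 s
t_ret = A_ann·L/Q = 4.139 s
t_cycle = t_ext + t_ret

t ≈ 8.90 s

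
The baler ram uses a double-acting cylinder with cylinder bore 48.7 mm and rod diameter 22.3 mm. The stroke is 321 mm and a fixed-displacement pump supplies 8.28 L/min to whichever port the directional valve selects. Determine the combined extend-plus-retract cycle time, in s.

t ≈ 7.76 s

Cap-side area A_cap = π/4 × (48.7 mm)² = 1863 mm^2
Rod-side annular area A_ann = π/4 × (48.7² − 22.3²) = 1472 mm^2
t_ext = A_cap·L/Q = 4.333 s
t_ret = A_ann·L/Q = 3.424 s
t_cycle = t_ext + t_ret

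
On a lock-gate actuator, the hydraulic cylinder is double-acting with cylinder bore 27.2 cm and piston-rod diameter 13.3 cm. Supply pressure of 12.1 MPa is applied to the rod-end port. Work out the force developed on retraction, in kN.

F ≈ 535 kN

Rod-side annular area A_ann = π/4 × (27.2² − 13.3²) = 442.1 cm^2
On retraction the pressure acts on the annular area (bore minus rod).
F = P × A_ann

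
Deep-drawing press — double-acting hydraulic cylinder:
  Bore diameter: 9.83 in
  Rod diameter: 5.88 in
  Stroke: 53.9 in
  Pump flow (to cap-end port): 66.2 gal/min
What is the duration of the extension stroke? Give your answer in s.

t ≈ 16.0 s

Cap-side area A_cap = π/4 × (9.83 in)² = 75.89 in^2
Swept volume V = A × L; t = V / Q = A·L / Q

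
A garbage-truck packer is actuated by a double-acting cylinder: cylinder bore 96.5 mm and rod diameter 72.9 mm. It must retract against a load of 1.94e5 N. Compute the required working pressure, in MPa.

P ≈ 61.8 MPa

Rod-side annular area A_ann = π/4 × (96.5² − 72.9²) = 3140 mm^2
Retraction: pressure acts on the annular area.
P = F / A = 1.94e5 N / A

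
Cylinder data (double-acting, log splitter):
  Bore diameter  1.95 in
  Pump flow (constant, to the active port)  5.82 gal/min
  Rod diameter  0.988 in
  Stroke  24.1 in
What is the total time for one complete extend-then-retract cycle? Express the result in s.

t ≈ 5.60 s

Cap-side area A_cap = π/4 × (1.95 in)² = 2.986 in^2
Rod-side annular area A_ann = π/4 × (1.95² − 0.988²) = 2.220 in^2
t_ext = A_cap·L/Q = 3.212 s
t_ret = A_ann·L/Q = 2.388 s
t_cycle = t_ext + t_ret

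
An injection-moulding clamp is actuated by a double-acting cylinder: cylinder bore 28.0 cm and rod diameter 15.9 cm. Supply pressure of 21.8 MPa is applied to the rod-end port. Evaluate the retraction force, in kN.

Rod-side annular area A_ann = π/4 × (28.0² − 15.9²) = 417.2 cm^2
On retraction the pressure acts on the annular area (bore minus rod).
F = P × A_ann

F ≈ 909 kN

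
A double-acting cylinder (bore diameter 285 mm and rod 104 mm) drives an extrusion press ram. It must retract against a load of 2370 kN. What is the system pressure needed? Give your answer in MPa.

Rod-side annular area A_ann = π/4 × (285² − 104²) = 55300 mm^2
Retraction: pressure acts on the annular area.
P = F / A = 2370 kN / A

P ≈ 42.9 MPa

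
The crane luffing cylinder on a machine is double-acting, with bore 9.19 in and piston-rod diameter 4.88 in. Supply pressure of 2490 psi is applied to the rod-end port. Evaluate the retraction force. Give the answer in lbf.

F ≈ 1.19e5 lbf

Rod-side annular area A_ann = π/4 × (9.19² − 4.88²) = 47.63 in^2
On retraction the pressure acts on the annular area (bore minus rod).
F = P × A_ann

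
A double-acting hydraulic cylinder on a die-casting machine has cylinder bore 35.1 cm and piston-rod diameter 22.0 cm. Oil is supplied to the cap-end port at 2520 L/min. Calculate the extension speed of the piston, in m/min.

v ≈ 26.0 m/min

Cap-side area A_cap = π/4 × (35.1 cm)² = 967.6 cm^2
v = Q / A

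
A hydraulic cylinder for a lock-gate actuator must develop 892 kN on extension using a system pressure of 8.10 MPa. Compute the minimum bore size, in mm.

D ≈ 374 mm

Extension force acts on the full piston face: F = P × (π/4)D².
D = √(4F / (πP)) = √(4 × 892 kN / (π × 8.10 MPa))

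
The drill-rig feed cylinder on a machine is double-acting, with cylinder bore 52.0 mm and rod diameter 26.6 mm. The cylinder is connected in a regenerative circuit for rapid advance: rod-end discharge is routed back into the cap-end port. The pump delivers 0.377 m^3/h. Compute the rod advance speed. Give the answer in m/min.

v ≈ 11.3 m/min

In regeneration the rod-end outflow joins the pump flow into the cap end, so the net volume the pump must supply per unit advance equals the rod cross-section area.
Rod cross-section A_rod = π/4 × (26.6 mm)² = 555.7 mm^2
v = Q_pump / A_rod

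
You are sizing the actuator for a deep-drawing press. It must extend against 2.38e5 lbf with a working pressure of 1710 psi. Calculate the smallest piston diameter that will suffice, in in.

D ≈ 13.3 in

Extension force acts on the full piston face: F = P × (π/4)D².
D = √(4F / (πP)) = √(4 × 2.38e5 lbf / (π × 1710 psi))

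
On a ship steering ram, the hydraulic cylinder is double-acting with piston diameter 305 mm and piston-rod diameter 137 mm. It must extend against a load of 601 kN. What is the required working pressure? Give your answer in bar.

Cap-side area A_cap = π/4 × (305 mm)² = 73060 mm^2
P = F / A = 601 kN / A

P ≈ 82.3 bar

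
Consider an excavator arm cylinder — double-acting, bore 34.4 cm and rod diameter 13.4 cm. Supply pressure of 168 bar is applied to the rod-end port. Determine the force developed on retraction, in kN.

Rod-side annular area A_ann = π/4 × (34.4² − 13.4²) = 788.4 cm^2
On retraction the pressure acts on the annular area (bore minus rod).
F = P × A_ann

F ≈ 1320 kN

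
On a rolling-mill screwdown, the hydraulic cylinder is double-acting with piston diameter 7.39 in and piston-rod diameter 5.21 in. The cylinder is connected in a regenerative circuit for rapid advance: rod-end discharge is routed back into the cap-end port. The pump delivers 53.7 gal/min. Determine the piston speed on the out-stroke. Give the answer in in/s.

In regeneration the rod-end outflow joins the pump flow into the cap end, so the net volume the pump must supply per unit advance equals the rod cross-section area.
Rod cross-section A_rod = π/4 × (5.21 in)² = 21.32 in^2
v = Q_pump / A_rod

v ≈ 9.70 in/s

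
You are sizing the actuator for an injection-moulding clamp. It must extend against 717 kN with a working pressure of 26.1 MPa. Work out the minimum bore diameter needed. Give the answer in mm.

Extension force acts on the full piston face: F = P × (π/4)D².
D = √(4F / (πP)) = √(4 × 717 kN / (π × 26.1 MPa))

D ≈ 187 mm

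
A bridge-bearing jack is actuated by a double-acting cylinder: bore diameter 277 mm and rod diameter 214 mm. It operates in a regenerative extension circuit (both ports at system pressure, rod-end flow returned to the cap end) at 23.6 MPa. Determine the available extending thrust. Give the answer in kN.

F ≈ 849 kN

With equal pressure on both faces, forces on the annular region cancel; the net push is pressure × rod cross-section.
Rod cross-section A_rod = π/4 × (214 mm)² = 35970 mm^2
F = P × A_rod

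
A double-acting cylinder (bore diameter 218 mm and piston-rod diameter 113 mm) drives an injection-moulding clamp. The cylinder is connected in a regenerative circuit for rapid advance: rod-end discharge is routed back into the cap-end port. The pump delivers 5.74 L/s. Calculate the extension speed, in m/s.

v ≈ 0.572 m/s

In regeneration the rod-end outflow joins the pump flow into the cap end, so the net volume the pump must supply per unit advance equals the rod cross-section area.
Rod cross-section A_rod = π/4 × (113 mm)² = 10030 mm^2
v = Q_pump / A_rod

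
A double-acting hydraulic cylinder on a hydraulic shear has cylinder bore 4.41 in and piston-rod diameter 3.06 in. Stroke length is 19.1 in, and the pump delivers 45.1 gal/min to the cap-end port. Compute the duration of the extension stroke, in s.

t ≈ 1.68 s

Cap-side area A_cap = π/4 × (4.41 in)² = 15.27 in^2
Swept volume V = A × L; t = V / Q = A·L / Q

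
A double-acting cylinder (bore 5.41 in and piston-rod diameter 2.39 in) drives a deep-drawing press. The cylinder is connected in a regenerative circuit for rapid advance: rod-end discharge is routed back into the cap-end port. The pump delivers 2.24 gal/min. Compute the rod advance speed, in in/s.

In regeneration the rod-end outflow joins the pump flow into the cap end, so the net volume the pump must supply per unit advance equals the rod cross-section area.
Rod cross-section A_rod = π/4 × (2.39 in)² = 4.486 in^2
v = Q_pump / A_rod

v ≈ 1.92 in/s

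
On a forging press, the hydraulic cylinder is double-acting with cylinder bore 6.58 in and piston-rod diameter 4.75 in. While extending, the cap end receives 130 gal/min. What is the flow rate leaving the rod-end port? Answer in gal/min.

Q_out ≈ 62.3 gal/min

Cap-side area A_cap = π/4 × (6.58 in)² = 34.00 in^2
Rod-side annular area A_ann = π/4 × (6.58² − 4.75²) = 16.28 in^2
Piston speed v = Q_in/A_cap; rod-end outflow Q_out = v × A_ann = Q_in × A_ann/A_cap.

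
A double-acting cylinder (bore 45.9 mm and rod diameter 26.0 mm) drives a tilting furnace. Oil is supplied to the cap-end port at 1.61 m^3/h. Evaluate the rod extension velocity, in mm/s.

Cap-side area A_cap = π/4 × (45.9 mm)² = 1655 mm^2
v = Q / A

v ≈ 270 mm/s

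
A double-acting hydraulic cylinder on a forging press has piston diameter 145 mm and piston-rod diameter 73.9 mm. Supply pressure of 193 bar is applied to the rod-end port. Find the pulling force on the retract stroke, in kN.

F ≈ 236 kN

Rod-side annular area A_ann = π/4 × (145² − 73.9²) = 12220 mm^2
On retraction the pressure acts on the annular area (bore minus rod).
F = P × A_ann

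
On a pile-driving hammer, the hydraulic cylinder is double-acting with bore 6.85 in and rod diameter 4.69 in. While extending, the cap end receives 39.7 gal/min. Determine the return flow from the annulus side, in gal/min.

Cap-side area A_cap = π/4 × (6.85 in)² = 36.85 in^2
Rod-side annular area A_ann = π/4 × (6.85² − 4.69²) = 19.58 in^2
Piston speed v = Q_in/A_cap; rod-end outflow Q_out = v × A_ann = Q_in × A_ann/A_cap.

Q_out ≈ 21.1 gal/min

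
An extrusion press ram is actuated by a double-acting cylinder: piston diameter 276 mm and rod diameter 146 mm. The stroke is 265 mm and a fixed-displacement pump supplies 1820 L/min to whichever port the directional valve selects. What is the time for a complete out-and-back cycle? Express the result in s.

t ≈ 0.899 s

Cap-side area A_cap = π/4 × (276 mm)² = 59830 mm^2
Rod-side annular area A_ann = π/4 × (276² − 146²) = 43090 mm^2
t_ext = A_cap·L/Q = 0.5227 s
t_ret = A_ann·L/Q = 0.3764 s
t_cycle = t_ext + t_ret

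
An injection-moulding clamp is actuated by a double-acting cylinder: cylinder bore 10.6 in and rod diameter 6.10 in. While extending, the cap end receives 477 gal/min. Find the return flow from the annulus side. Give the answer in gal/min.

Q_out ≈ 319 gal/min

Cap-side area A_cap = π/4 × (10.6 in)² = 88.25 in^2
Rod-side annular area A_ann = π/4 × (10.6² − 6.10²) = 59.02 in^2
Piston speed v = Q_in/A_cap; rod-end outflow Q_out = v × A_ann = Q_in × A_ann/A_cap.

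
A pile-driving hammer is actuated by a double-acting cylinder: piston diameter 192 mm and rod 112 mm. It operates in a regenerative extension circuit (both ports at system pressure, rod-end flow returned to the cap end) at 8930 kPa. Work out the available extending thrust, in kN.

With equal pressure on both faces, forces on the annular region cancel; the net push is pressure × rod cross-section.
Rod cross-section A_rod = π/4 × (112 mm)² = 9852 mm^2
F = P × A_rod

F ≈ 88.0 kN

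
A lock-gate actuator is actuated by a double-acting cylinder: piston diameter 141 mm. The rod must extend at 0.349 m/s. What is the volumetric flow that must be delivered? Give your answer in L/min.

Cap-side area A_cap = π/4 × (141 mm)² = 15610 mm^2
Q = A × v

Q ≈ 327 L/min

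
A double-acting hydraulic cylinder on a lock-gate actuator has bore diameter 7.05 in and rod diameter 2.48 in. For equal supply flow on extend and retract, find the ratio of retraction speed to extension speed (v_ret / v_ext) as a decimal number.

v_ret/v_ext ≈ 1.14

Cap-side area A_cap = π/4 × (7.05 in)² = 39.04 in^2
Rod-side annular area A_ann = π/4 × (7.05² − 2.48²) = 34.21 in^2
For equal Q, v ∝ 1/A, so v_ret/v_ext = A_cap/A_ann.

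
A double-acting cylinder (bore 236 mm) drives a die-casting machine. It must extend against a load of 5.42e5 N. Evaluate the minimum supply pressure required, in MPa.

P ≈ 12.4 MPa

Cap-side area A_cap = π/4 × (236 mm)² = 43740 mm^2
P = F / A = 5.42e5 N / A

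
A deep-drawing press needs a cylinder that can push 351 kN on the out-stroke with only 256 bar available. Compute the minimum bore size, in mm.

Extension force acts on the full piston face: F = P × (π/4)D².
D = √(4F / (πP)) = √(4 × 351 kN / (π × 256 bar))

D ≈ 132 mm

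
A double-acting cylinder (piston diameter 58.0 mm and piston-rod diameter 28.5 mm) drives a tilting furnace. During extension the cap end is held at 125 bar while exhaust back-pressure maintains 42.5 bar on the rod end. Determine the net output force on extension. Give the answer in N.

F ≈ 24500 N

Cap-side area A_cap = π/4 × (58.0 mm)² = 2642 mm^2
Rod-side annular area A_ann = π/4 × (58.0² − 28.5²) = 2004 mm^2
Net thrust = P_cap·A_cap − P_rod·A_ann = 33030 N − 8518 N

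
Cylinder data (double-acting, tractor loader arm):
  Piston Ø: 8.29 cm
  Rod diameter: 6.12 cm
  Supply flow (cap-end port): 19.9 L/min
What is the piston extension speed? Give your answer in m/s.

Cap-side area A_cap = π/4 × (8.29 cm)² = 53.98 cm^2
v = Q / A

v ≈ 0.0614 m/s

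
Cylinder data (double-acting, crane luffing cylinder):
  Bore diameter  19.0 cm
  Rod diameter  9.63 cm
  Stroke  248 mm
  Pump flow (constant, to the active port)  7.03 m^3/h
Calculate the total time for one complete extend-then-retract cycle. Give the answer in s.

Cap-side area A_cap = π/4 × (19.0 cm)² = 283.5 cm^2
Rod-side annular area A_ann = π/4 × (19.0² − 9.63²) = 210.7 cm^2
t_ext = A_cap·L/Q = 3.601 s
t_ret = A_ann·L/Q = 2.676 s
t_cycle = t_ext + t_ret

t ≈ 6.28 s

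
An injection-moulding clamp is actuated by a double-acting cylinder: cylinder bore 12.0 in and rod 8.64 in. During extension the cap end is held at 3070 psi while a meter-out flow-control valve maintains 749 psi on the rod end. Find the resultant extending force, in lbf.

Cap-side area A_cap = π/4 × (12.0 in)² = 113.1 in^2
Rod-side annular area A_ann = π/4 × (12.0² − 8.64²) = 54.47 in^2
Net thrust = P_cap·A_cap − P_rod·A_ann = 3.472e5 lbf − 40800 lbf

F ≈ 3.06e5 lbf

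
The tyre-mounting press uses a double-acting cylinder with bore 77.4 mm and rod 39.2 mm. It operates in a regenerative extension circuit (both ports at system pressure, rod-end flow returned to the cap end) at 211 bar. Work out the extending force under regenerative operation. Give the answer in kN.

F ≈ 25.5 kN

With equal pressure on both faces, forces on the annular region cancel; the net push is pressure × rod cross-section.
Rod cross-section A_rod = π/4 × (39.2 mm)² = 1207 mm^2
F = P × A_rod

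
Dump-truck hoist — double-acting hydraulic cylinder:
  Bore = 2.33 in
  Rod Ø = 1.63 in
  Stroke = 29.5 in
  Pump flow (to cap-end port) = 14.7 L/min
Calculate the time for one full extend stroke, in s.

Cap-side area A_cap = π/4 × (2.33 in)² = 4.264 in^2
Swept volume V = A × L; t = V / Q = A·L / Q

t ≈ 8.41 s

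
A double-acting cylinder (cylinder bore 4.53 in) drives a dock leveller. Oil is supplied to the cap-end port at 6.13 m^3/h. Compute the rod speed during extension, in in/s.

Cap-side area A_cap = π/4 × (4.53 in)² = 16.12 in^2
v = Q / A

v ≈ 6.45 in/s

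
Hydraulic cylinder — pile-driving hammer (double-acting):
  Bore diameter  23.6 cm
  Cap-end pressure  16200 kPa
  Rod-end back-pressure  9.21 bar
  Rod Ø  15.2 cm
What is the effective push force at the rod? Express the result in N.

F ≈ 6.85e5 N

Cap-side area A_cap = π/4 × (23.6 cm)² = 437.4 cm^2
Rod-side annular area A_ann = π/4 × (23.6² − 15.2²) = 256.0 cm^2
Net thrust = P_cap·A_cap − P_rod·A_ann = 7.086e5 N − 23580 N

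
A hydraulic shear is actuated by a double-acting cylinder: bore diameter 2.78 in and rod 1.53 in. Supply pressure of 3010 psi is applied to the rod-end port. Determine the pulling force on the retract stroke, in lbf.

Rod-side annular area A_ann = π/4 × (2.78² − 1.53²) = 4.231 in^2
On retraction the pressure acts on the annular area (bore minus rod).
F = P × A_ann

F ≈ 12700 lbf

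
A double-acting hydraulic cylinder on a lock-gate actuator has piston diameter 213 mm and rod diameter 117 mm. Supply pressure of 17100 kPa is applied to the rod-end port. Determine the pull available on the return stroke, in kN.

Rod-side annular area A_ann = π/4 × (213² − 117²) = 24880 mm^2
On retraction the pressure acts on the annular area (bore minus rod).
F = P × A_ann

F ≈ 425 kN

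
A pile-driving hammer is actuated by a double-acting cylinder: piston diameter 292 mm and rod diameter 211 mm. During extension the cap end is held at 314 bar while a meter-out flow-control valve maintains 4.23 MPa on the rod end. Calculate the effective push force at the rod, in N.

Cap-side area A_cap = π/4 × (292 mm)² = 66970 mm^2
Rod-side annular area A_ann = π/4 × (292² − 211²) = 32000 mm^2
Net thrust = P_cap·A_cap − P_rod·A_ann = 2.103e6 N − 1.354e5 N

F ≈ 1.97e6 N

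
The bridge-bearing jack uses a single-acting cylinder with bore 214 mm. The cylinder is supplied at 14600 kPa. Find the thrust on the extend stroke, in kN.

F ≈ 525 kN

Cap-side area A_cap = π/4 × (214 mm)² = 35970 mm^2
F = P × A_cap = 14600 kPa × A_cap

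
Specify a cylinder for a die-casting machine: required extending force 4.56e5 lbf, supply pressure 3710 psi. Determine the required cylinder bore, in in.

D ≈ 12.5 in

Extension force acts on the full piston face: F = P × (π/4)D².
D = √(4F / (πP)) = √(4 × 4.56e5 lbf / (π × 3710 psi))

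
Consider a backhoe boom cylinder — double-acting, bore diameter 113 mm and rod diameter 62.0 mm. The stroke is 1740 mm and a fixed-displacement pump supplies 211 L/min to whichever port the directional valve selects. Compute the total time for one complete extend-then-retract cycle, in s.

t ≈ 8.43 s

Cap-side area A_cap = π/4 × (113 mm)² = 10030 mm^2
Rod-side annular area A_ann = π/4 × (113² − 62.0²) = 7010 mm^2
t_ext = A_cap·L/Q = 4.962 s
t_ret = A_ann·L/Q = 3.468 s
t_cycle = t_ext + t_ret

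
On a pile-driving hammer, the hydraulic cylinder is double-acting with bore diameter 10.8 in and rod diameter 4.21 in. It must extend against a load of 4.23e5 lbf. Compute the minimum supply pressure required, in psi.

Cap-side area A_cap = π/4 × (10.8 in)² = 91.61 in^2
P = F / A = 4.23e5 lbf / A

P ≈ 4620 psi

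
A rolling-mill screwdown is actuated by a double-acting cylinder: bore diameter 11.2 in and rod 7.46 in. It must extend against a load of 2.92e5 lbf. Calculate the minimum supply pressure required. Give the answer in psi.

Cap-side area A_cap = π/4 × (11.2 in)² = 98.52 in^2
P = F / A = 2.92e5 lbf / A

P ≈ 2960 psi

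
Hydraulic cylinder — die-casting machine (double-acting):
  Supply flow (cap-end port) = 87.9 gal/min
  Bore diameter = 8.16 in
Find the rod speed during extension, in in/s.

v ≈ 6.47 in/s

Cap-side area A_cap = π/4 × (8.16 in)² = 52.30 in^2
v = Q / A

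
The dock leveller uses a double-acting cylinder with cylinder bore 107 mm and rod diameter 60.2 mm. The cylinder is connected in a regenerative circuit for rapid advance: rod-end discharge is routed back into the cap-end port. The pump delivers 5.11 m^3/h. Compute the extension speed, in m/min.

In regeneration the rod-end outflow joins the pump flow into the cap end, so the net volume the pump must supply per unit advance equals the rod cross-section area.
Rod cross-section A_rod = π/4 × (60.2 mm)² = 2846 mm^2
v = Q_pump / A_rod

v ≈ 29.9 m/min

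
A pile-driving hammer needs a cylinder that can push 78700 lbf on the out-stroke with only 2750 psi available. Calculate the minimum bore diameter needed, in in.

D ≈ 6.04 in

Extension force acts on the full piston face: F = P × (π/4)D².
D = √(4F / (πP)) = √(4 × 78700 lbf / (π × 2750 psi))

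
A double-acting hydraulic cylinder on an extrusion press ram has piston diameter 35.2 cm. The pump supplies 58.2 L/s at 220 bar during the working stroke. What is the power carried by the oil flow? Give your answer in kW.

Hydraulic power = P × Q

W ≈ 1280 kW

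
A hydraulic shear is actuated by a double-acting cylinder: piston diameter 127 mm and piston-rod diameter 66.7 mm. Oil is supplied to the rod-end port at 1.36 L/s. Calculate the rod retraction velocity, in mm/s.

v ≈ 148 mm/s

Rod-side annular area A_ann = π/4 × (127² − 66.7²) = 9174 mm^2
Flow into the rod-end port fills the annular volume.
v = Q / A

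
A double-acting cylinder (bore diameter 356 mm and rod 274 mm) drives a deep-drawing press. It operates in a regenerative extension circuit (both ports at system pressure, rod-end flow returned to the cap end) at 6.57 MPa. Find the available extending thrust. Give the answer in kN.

With equal pressure on both faces, forces on the annular region cancel; the net push is pressure × rod cross-section.
Rod cross-section A_rod = π/4 × (274 mm)² = 58960 mm^2
F = P × A_rod

F ≈ 387 kN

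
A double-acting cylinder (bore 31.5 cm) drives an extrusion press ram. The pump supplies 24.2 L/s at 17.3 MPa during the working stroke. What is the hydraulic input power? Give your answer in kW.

Hydraulic power = P × Q

W ≈ 419 kW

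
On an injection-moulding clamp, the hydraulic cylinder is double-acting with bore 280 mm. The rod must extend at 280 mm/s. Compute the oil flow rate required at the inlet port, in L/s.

Cap-side area A_cap = π/4 × (280 mm)² = 61580 mm^2
Q = A × v

Q ≈ 17.2 L/s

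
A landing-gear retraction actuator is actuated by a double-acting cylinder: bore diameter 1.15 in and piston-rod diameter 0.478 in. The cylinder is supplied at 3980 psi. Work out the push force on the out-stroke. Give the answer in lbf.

Cap-side area A_cap = π/4 × (1.15 in)² = 1.039 in^2
F = P × A_cap = 3980 psi × A_cap

F ≈ 4130 lbf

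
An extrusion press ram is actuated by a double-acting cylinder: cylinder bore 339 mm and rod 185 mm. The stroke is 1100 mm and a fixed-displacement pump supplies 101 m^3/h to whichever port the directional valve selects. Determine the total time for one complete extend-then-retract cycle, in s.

Cap-side area A_cap = π/4 × (339 mm)² = 90260 mm^2
Rod-side annular area A_ann = π/4 × (339² − 185²) = 63380 mm^2
t_ext = A_cap·L/Q = 3.539 s
t_ret = A_ann·L/Q = 2.485 s
t_cycle = t_ext + t_ret

t ≈ 6.02 s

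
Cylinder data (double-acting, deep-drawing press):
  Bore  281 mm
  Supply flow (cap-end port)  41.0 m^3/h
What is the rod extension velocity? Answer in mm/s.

Cap-side area A_cap = π/4 × (281 mm)² = 62020 mm^2
v = Q / A

v ≈ 184 mm/s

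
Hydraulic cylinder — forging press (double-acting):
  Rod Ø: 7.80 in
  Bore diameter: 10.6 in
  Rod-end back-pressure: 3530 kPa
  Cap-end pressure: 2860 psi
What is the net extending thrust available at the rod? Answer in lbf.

Cap-side area A_cap = π/4 × (10.6 in)² = 88.25 in^2
Rod-side annular area A_ann = π/4 × (10.6² − 7.80²) = 40.46 in^2
Net thrust = P_cap·A_cap − P_rod·A_ann = 2.524e5 lbf − 20720 lbf

F ≈ 2.32e5 lbf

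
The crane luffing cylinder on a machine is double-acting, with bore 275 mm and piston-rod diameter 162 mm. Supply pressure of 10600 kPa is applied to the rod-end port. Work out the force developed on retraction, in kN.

Rod-side annular area A_ann = π/4 × (275² − 162²) = 38780 mm^2
On retraction the pressure acts on the annular area (bore minus rod).
F = P × A_ann

F ≈ 411 kN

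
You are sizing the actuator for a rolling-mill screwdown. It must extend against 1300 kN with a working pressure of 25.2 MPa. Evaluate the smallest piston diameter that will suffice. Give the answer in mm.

D ≈ 256 mm

Extension force acts on the full piston face: F = P × (π/4)D².
D = √(4F / (πP)) = √(4 × 1300 kN / (π × 25.2 MPa))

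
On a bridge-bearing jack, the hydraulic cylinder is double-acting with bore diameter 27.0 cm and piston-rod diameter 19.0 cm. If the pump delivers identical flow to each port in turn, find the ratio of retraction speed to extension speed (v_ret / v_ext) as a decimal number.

v_ret/v_ext ≈ 1.98

Cap-side area A_cap = π/4 × (27.0 cm)² = 572.6 cm^2
Rod-side annular area A_ann = π/4 × (27.0² − 19.0²) = 289.0 cm^2
For equal Q, v ∝ 1/A, so v_ret/v_ext = A_cap/A_ann.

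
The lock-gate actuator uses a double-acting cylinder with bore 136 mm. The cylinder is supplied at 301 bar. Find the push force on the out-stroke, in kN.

F ≈ 437 kN

Cap-side area A_cap = π/4 × (136 mm)² = 14530 mm^2
F = P × A_cap = 301 bar × A_cap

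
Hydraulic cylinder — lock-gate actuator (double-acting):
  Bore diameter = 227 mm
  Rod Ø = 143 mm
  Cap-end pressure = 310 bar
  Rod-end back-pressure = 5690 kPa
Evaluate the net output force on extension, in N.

F ≈ 1.12e6 N

Cap-side area A_cap = π/4 × (227 mm)² = 40470 mm^2
Rod-side annular area A_ann = π/4 × (227² − 143²) = 24410 mm^2
Net thrust = P_cap·A_cap − P_rod·A_ann = 1.255e6 N − 1.389e5 N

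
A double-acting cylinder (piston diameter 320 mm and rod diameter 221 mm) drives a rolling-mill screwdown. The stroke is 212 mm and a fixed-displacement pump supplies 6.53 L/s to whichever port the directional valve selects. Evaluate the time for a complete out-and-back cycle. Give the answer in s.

Cap-side area A_cap = π/4 × (320 mm)² = 80420 mm^2
Rod-side annular area A_ann = π/4 × (320² − 221²) = 42070 mm^2
t_ext = A_cap·L/Q = 2.611 s
t_ret = A_ann·L/Q = 1.366 s
t_cycle = t_ext + t_ret

t ≈ 3.98 s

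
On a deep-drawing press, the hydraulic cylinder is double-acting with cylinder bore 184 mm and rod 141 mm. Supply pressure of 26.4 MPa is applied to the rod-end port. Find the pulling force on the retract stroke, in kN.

F ≈ 290 kN

Rod-side annular area A_ann = π/4 × (184² − 141²) = 10980 mm^2
On retraction the pressure acts on the annular area (bore minus rod).
F = P × A_ann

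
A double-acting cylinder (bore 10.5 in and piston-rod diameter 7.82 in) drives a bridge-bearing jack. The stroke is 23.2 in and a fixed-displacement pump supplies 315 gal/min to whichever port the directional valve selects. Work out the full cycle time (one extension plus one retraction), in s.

t ≈ 2.39 s

Cap-side area A_cap = π/4 × (10.5 in)² = 86.59 in^2
Rod-side annular area A_ann = π/4 × (10.5² − 7.82²) = 38.56 in^2
t_ext = A_cap·L/Q = 1.656 s
t_ret = A_ann·L/Q = 0.7377 s
t_cycle = t_ext + t_ret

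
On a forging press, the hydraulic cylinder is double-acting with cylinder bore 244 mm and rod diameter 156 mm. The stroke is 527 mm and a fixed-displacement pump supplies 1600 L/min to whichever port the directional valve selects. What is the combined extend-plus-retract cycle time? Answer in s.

t ≈ 1.47 s

Cap-side area A_cap = π/4 × (244 mm)² = 46760 mm^2
Rod-side annular area A_ann = π/4 × (244² − 156²) = 27650 mm^2
t_ext = A_cap·L/Q = 0.9241 s
t_ret = A_ann·L/Q = 0.5464 s
t_cycle = t_ext + t_ret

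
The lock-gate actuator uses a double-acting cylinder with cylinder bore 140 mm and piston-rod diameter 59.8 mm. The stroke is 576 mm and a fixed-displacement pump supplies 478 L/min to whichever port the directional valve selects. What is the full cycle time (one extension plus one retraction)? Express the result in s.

Cap-side area A_cap = π/4 × (140 mm)² = 15390 mm^2
Rod-side annular area A_ann = π/4 × (140² − 59.8²) = 12590 mm^2
t_ext = A_cap·L/Q = 1.113 s
t_ret = A_ann·L/Q = 0.9099 s
t_cycle = t_ext + t_ret

t ≈ 2.02 s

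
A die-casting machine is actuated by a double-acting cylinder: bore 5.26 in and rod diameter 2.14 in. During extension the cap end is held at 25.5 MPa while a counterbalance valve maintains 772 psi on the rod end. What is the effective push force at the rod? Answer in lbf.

Cap-side area A_cap = π/4 × (5.26 in)² = 21.73 in^2
Rod-side annular area A_ann = π/4 × (5.26² − 2.14²) = 18.13 in^2
Net thrust = P_cap·A_cap − P_rod·A_ann = 80370 lbf − 14000 lbf

F ≈ 66400 lbf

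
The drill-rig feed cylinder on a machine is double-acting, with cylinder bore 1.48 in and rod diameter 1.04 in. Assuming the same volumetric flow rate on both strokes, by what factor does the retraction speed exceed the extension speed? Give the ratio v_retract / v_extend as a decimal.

Cap-side area A_cap = π/4 × (1.48 in)² = 1.720 in^2
Rod-side annular area A_ann = π/4 × (1.48² − 1.04²) = 0.8708 in^2
For equal Q, v ∝ 1/A, so v_ret/v_ext = A_cap/A_ann.

v_ret/v_ext ≈ 1.98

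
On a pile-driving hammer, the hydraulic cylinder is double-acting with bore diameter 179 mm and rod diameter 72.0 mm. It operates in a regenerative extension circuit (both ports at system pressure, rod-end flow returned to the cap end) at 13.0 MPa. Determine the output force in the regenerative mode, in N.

With equal pressure on both faces, forces on the annular region cancel; the net push is pressure × rod cross-section.
Rod cross-section A_rod = π/4 × (72.0 mm)² = 4072 mm^2
F = P × A_rod

F ≈ 52900 N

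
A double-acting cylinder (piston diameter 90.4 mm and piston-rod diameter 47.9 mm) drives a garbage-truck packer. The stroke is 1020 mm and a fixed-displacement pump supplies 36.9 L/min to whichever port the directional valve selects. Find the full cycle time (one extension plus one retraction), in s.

t ≈ 18.3 s

Cap-side area A_cap = π/4 × (90.4 mm)² = 6418 mm^2
Rod-side annular area A_ann = π/4 × (90.4² − 47.9²) = 4616 mm^2
t_ext = A_cap·L/Q = 10.65 s
t_ret = A_ann·L/Q = 7.656 s
t_cycle = t_ext + t_ret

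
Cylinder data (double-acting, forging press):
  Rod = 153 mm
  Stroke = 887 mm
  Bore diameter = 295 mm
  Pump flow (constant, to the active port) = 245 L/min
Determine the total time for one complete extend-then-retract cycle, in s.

Cap-side area A_cap = π/4 × (295 mm)² = 68350 mm^2
Rod-side annular area A_ann = π/4 × (295² − 153²) = 49960 mm^2
t_ext = A_cap·L/Q = 14.85 s
t_ret = A_ann·L/Q = 10.85 s
t_cycle = t_ext + t_ret

t ≈ 25.7 s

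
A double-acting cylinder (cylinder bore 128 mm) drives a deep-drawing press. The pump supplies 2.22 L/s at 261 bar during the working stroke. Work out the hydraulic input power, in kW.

W ≈ 57.9 kW

Hydraulic power = P × Q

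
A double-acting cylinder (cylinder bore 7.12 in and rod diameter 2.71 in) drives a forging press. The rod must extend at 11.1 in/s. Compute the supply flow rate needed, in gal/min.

Q ≈ 115 gal/min

Cap-side area A_cap = π/4 × (7.12 in)² = 39.82 in^2
Q = A × v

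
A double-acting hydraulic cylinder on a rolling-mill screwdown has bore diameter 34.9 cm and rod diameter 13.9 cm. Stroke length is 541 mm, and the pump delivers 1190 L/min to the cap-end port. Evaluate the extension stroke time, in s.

t ≈ 2.61 s

Cap-side area A_cap = π/4 × (34.9 cm)² = 956.6 cm^2
Swept volume V = A × L; t = V / Q = A·L / Q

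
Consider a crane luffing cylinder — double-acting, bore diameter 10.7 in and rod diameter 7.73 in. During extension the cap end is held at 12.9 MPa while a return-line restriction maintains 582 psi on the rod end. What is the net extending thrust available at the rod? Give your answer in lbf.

F ≈ 1.43e5 lbf

Cap-side area A_cap = π/4 × (10.7 in)² = 89.92 in^2
Rod-side annular area A_ann = π/4 × (10.7² − 7.73²) = 42.99 in^2
Net thrust = P_cap·A_cap − P_rod·A_ann = 1.682e5 lbf − 25020 lbf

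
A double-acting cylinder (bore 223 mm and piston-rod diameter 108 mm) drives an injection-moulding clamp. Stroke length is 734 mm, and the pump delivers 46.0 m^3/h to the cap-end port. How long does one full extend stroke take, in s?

t ≈ 2.24 s

Cap-side area A_cap = π/4 × (223 mm)² = 39060 mm^2
Swept volume V = A × L; t = V / Q = A·L / Q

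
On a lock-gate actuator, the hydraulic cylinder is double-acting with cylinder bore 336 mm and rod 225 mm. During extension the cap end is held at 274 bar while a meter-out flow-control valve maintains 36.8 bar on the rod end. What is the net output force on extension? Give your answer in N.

Cap-side area A_cap = π/4 × (336 mm)² = 88670 mm^2
Rod-side annular area A_ann = π/4 × (336² − 225²) = 48910 mm^2
Net thrust = P_cap·A_cap − P_rod·A_ann = 2.430e6 N − 1.800e5 N

F ≈ 2.25e6 N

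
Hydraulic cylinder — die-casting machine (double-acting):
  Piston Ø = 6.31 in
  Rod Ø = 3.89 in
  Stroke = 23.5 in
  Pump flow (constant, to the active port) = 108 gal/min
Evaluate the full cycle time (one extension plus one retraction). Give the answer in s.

Cap-side area A_cap = π/4 × (6.31 in)² = 31.27 in^2
Rod-side annular area A_ann = π/4 × (6.31² − 3.89²) = 19.39 in^2
t_ext = A_cap·L/Q = 1.767 s
t_ret = A_ann·L/Q = 1.096 s
t_cycle = t_ext + t_ret

t ≈ 2.86 s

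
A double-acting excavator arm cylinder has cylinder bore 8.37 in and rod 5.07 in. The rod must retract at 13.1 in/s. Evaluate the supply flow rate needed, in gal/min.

Q ≈ 119 gal/min

Rod-side annular area A_ann = π/4 × (8.37² − 5.07²) = 34.83 in^2
Q = A × v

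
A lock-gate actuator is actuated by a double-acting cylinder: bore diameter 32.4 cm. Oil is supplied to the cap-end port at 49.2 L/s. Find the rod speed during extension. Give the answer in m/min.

v ≈ 35.8 m/min

Cap-side area A_cap = π/4 × (32.4 cm)² = 824.5 cm^2
v = Q / A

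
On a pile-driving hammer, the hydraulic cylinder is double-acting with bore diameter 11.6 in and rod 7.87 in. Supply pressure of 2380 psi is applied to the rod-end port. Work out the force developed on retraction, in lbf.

F ≈ 1.36e5 lbf

Rod-side annular area A_ann = π/4 × (11.6² − 7.87²) = 57.04 in^2
On retraction the pressure acts on the annular area (bore minus rod).
F = P × A_ann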